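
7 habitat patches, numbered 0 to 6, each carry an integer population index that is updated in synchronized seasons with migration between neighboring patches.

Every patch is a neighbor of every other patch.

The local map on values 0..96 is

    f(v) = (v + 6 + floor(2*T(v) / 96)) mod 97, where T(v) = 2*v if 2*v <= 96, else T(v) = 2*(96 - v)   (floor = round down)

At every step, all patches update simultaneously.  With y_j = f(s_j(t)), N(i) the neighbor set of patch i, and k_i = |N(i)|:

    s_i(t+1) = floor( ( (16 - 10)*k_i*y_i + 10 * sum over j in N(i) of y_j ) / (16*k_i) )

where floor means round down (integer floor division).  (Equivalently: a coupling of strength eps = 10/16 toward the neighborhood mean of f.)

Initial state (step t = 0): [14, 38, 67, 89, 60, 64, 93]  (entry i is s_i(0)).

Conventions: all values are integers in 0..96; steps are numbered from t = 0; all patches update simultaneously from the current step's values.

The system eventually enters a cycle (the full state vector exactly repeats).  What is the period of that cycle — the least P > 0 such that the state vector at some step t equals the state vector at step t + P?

Answer: 15
Key observation: The state at step 5, [79, 79, 79, 79, 79, 79, 79], reappears at step 20 — and no state repeats earlier — so the cycle the system enters has period 15.

Derivation:
t=0: [14, 38, 67, 89, 60, 64, 93]
t=1: [44, 51, 59, 64, 57, 58, 39]
t=2: [57, 59, 61, 63, 61, 61, 56]
t=3: [65, 66, 67, 67, 67, 67, 65]
t=4: [72, 73, 73, 73, 73, 73, 72]
t=5: [79, 79, 79, 79, 79, 79, 79]
t=6: [85, 85, 85, 85, 85, 85, 85]
t=7: [91, 91, 91, 91, 91, 91, 91]
t=8: [0, 0, 0, 0, 0, 0, 0]
t=9: [6, 6, 6, 6, 6, 6, 6]
t=10: [12, 12, 12, 12, 12, 12, 12]
t=11: [18, 18, 18, 18, 18, 18, 18]
t=12: [24, 24, 24, 24, 24, 24, 24]
t=13: [31, 31, 31, 31, 31, 31, 31]
t=14: [38, 38, 38, 38, 38, 38, 38]
t=15: [45, 45, 45, 45, 45, 45, 45]
t=16: [52, 52, 52, 52, 52, 52, 52]
t=17: [59, 59, 59, 59, 59, 59, 59]
t=18: [66, 66, 66, 66, 66, 66, 66]
t=19: [73, 73, 73, 73, 73, 73, 73]
t=20: [79, 79, 79, 79, 79, 79, 79]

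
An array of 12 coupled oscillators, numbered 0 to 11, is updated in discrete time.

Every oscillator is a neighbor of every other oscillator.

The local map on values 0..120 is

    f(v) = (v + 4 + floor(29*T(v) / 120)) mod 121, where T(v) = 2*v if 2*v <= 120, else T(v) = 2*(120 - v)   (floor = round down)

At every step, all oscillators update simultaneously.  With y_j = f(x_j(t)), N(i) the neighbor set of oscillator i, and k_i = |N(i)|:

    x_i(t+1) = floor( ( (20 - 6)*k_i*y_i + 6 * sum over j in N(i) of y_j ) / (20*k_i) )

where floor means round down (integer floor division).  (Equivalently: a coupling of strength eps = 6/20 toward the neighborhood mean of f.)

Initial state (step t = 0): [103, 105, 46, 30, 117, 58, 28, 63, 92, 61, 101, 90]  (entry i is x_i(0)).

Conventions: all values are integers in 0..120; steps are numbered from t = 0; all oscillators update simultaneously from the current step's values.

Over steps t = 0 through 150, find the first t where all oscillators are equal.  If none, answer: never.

Answer: never
Key observation: The state at step 8 reappears at step 17 — the system is in a cycle of period 9 from step 8 on.  No step 0..17 is synchronized, and the cycle repeats forever, so no step up to 150 (or ever) has all oscillators equal.

Derivation:
t=0: [103, 105, 46, 30, 117, 58, 28, 63, 92, 61, 101, 90]  (not all equal)
t=1: [104, 105, 75, 59, 28, 87, 57, 90, 100, 89, 104, 100]  (not all equal)
t=2: [110, 111, 100, 94, 63, 104, 92, 105, 109, 105, 110, 109]  (not all equal)
t=3: [116, 117, 113, 111, 100, 114, 110, 115, 116, 115, 116, 116]  (not all equal)
t=4: [16, 16, 96, 96, 92, 96, 95, 16, 16, 16, 16, 16]  (not all equal)
t=5: [38, 38, 94, 94, 93, 94, 94, 38, 38, 38, 38, 38]  (not all equal)
t=6: [66, 66, 100, 100, 100, 100, 100, 66, 66, 66, 66, 66]  (not all equal)
t=7: [98, 98, 109, 109, 109, 109, 109, 98, 98, 98, 98, 98]  (not all equal)
t=8: [112, 112, 116, 116, 116, 116, 116, 112, 112, 112, 112, 112]  (not all equal)
t=9: [102, 102, 22, 22, 22, 22, 22, 102, 102, 102, 102, 102]  (not all equal)
t=10: [103, 103, 50, 50, 50, 50, 50, 103, 103, 103, 103, 103]  (not all equal)
t=11: [109, 109, 85, 85, 85, 85, 85, 109, 109, 109, 109, 109]  (not all equal)
t=12: [116, 116, 107, 107, 107, 107, 107, 116, 116, 116, 116, 116]  (not all equal)
t=13: [15, 15, 94, 94, 94, 94, 94, 15, 15, 15, 15, 15]  (not all equal)
t=14: [37, 37, 93, 93, 93, 93, 93, 37, 37, 37, 37, 37]  (not all equal)
t=15: [65, 65, 100, 100, 100, 100, 100, 65, 65, 65, 65, 65]  (not all equal)
t=16: [97, 97, 109, 109, 109, 109, 109, 97, 97, 97, 97, 97]  (not all equal)
t=17: [112, 112, 116, 116, 116, 116, 116, 112, 112, 112, 112, 112]  (not all equal)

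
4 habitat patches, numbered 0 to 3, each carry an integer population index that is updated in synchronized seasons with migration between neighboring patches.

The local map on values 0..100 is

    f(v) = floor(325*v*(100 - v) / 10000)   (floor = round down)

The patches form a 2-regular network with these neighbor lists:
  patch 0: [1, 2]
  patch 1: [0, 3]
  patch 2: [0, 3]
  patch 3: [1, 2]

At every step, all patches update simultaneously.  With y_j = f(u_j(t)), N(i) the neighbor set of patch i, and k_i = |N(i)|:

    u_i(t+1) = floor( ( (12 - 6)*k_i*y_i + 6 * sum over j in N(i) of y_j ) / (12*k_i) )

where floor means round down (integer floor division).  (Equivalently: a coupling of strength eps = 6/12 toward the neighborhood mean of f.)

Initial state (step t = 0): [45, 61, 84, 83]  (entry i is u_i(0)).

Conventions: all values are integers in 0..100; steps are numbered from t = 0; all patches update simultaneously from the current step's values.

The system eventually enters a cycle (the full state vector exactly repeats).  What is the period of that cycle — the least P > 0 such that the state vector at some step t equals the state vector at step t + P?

Answer: 2
Key observation: The state at step 10, [81, 81, 81, 81], reappears at step 12 — and no state repeats earlier — so the cycle the system enters has period 2.

Derivation:
t=0: [45, 61, 84, 83]
t=1: [70, 69, 52, 52]
t=2: [71, 71, 77, 78]
t=3: [63, 63, 58, 58]
t=4: [76, 76, 78, 78]
t=5: [58, 58, 56, 56]
t=6: [79, 79, 79, 79]
t=7: [53, 53, 53, 53]
t=8: [80, 80, 80, 80]
t=9: [52, 52, 52, 52]
t=10: [81, 81, 81, 81]
t=11: [50, 50, 50, 50]
t=12: [81, 81, 81, 81]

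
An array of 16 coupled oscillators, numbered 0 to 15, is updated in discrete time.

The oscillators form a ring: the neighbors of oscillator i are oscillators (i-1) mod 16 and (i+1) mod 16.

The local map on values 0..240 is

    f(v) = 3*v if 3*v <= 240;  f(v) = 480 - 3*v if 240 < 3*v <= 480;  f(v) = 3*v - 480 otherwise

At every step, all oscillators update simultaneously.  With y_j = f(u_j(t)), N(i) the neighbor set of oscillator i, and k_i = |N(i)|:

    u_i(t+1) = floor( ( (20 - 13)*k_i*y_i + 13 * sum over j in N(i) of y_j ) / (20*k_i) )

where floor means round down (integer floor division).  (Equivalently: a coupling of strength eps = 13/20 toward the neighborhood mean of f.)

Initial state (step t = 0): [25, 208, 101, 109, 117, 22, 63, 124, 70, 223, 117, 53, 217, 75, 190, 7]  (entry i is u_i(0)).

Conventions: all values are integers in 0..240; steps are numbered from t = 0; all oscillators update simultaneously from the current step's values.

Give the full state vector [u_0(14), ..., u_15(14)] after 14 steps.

Answer: [149, 155, 132, 113, 48, 89, 108, 134, 153, 116, 106, 40, 40, 42, 106, 141]

Derivation:
t=0: [25, 208, 101, 109, 117, 22, 63, 124, 70, 223, 117, 53, 217, 75, 190, 7]
t=1: [79, 132, 158, 153, 116, 126, 122, 167, 170, 176, 158, 153, 184, 163, 111, 60]
t=2: [168, 108, 36, 52, 86, 115, 79, 54, 32, 28, 24, 32, 34, 74, 112, 187]
t=3: [85, 97, 139, 161, 172, 196, 179, 164, 113, 84, 83, 90, 139, 157, 148, 82]
t=4: [216, 159, 84, 33, 48, 68, 58, 68, 127, 200, 223, 169, 93, 35, 91, 166]
t=5: [65, 129, 112, 155, 148, 174, 193, 160, 139, 135, 113, 136, 113, 169, 112, 128]
t=6: [129, 142, 85, 63, 31, 58, 48, 52, 46, 92, 97, 116, 81, 102, 90, 143]
t=7: [66, 122, 157, 169, 150, 137, 157, 146, 165, 177, 175, 184, 182, 206, 146, 116]
t=8: [149, 107, 48, 22, 41, 36, 39, 22, 35, 37, 55, 61, 91, 83, 102, 124]
t=9: [98, 113, 123, 109, 99, 115, 97, 95, 94, 126, 153, 184, 207, 204, 171, 105]
t=10: [164, 145, 134, 149, 157, 168, 173, 194, 165, 106, 63, 77, 115, 102, 108, 128]
t=11: [50, 45, 52, 39, 21, 24, 54, 53, 91, 123, 193, 186, 178, 155, 142, 88]
t=12: [166, 146, 136, 112, 83, 98, 131, 175, 160, 138, 96, 77, 49, 40, 93, 141]
t=13: [38, 43, 85, 148, 188, 168, 105, 44, 36, 85, 163, 191, 165, 155, 127, 91]
t=14: [149, 155, 132, 113, 48, 89, 108, 134, 153, 116, 106, 40, 40, 42, 106, 141]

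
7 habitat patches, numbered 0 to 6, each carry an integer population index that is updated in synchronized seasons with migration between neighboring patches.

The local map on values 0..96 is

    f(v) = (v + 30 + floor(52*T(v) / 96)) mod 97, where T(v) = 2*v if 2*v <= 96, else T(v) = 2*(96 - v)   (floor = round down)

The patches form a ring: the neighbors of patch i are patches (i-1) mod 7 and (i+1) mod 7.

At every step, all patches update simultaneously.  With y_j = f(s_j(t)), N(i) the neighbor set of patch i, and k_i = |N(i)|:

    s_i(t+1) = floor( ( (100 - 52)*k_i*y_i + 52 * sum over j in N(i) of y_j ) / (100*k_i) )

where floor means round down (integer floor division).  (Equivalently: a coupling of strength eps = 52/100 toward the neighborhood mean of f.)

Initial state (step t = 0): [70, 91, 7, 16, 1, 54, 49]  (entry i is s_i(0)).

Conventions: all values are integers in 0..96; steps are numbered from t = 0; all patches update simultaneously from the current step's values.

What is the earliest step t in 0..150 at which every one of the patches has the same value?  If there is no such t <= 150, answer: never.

Answer: 19
Key observation: Synchronization is absorbing here: once all patches are equal they stay equal, and step 19 is the first all-equal step.

Derivation:
t=0: [70, 91, 7, 16, 1, 54, 49]  (not all equal)
t=1: [30, 33, 45, 50, 40, 32, 31]  (not all equal)
t=2: [68, 31, 21, 26, 40, 74, 94]  (not all equal)
t=3: [46, 72, 81, 63, 37, 26, 29]  (not all equal)
t=4: [44, 29, 30, 25, 34, 66, 72]  (not all equal)
t=5: [42, 73, 88, 64, 30, 23, 29]  (not all equal)
t=6: [40, 27, 29, 46, 72, 84, 68]  (not all equal)
t=7: [38, 68, 72, 44, 29, 30, 26]  (not all equal)
t=8: [35, 26, 29, 42, 73, 89, 67]  (not all equal)
t=9: [32, 65, 70, 40, 27, 29, 23]  (not all equal)
t=10: [74, 47, 27, 38, 68, 85, 85]  (not all equal)
t=11: [29, 44, 52, 36, 25, 29, 29]  (not all equal)
t=12: [72, 43, 23, 33, 64, 87, 90]  (not all equal)
t=13: [28, 38, 42, 28, 22, 29, 29]  (not all equal)
t=14: [68, 33, 35, 66, 82, 86, 89]  (not all equal)
t=15: [22, 9, 10, 23, 30, 29, 29]  (not all equal)
t=16: [71, 55, 56, 73, 87, 90, 86]  (not all equal)
t=17: [30, 31, 31, 30, 29, 29, 29]  (not all equal)
t=18: [92, 93, 93, 92, 90, 90, 90]  (not all equal)
t=19: [29, 29, 29, 29, 29, 29, 29]  (all equal)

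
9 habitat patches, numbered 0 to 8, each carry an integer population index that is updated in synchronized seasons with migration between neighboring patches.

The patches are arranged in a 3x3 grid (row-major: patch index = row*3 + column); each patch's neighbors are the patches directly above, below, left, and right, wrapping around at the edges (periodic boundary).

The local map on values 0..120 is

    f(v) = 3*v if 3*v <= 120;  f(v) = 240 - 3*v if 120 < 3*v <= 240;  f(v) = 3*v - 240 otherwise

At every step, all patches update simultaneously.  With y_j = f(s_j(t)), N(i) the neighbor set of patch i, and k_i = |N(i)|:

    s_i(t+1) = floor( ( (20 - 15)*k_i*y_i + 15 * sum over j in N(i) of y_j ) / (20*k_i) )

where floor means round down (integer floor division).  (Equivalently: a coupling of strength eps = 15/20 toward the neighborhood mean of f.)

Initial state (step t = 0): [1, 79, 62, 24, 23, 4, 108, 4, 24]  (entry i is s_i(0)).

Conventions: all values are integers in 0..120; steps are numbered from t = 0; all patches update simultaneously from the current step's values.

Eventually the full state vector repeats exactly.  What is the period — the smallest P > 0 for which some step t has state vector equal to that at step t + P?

Simulating step by step:
t=0: [1, 79, 62, 24, 23, 4, 108, 4, 24]
t=1: [40, 26, 30, 49, 35, 53, 50, 45, 48]
t=2: [95, 98, 92, 97, 93, 92, 100, 95, 92]
t=3: [48, 44, 41, 46, 44, 39, 48, 46, 42]
t=4: [103, 106, 110, 103, 107, 111, 101, 105, 109]
t=5: [73, 78, 83, 74, 79, 84, 72, 76, 81]
t=6: [15, 9, 10, 15, 9, 9, 16, 9, 11]
t=7: [39, 30, 32, 38, 30, 32, 40, 32, 33]
t=8: [108, 97, 99, 107, 96, 98, 109, 98, 101]
t=9: [72, 58, 61, 71, 57, 60, 74, 60, 63]
t=10: [37, 55, 51, 38, 57, 53, 34, 53, 49]
t=11: [98, 84, 89, 96, 83, 88, 100, 83, 89]
t=12: [41, 21, 28, 39, 19, 26, 40, 22, 29]
t=13: [101, 76, 85, 99, 75, 84, 102, 77, 87]
t=14: [43, 22, 24, 43, 20, 23, 44, 23, 24]
t=15: [94, 75, 77, 93, 74, 76, 95, 74, 77]
t=16: [30, 20, 16, 31, 20, 17, 31, 20, 18]
t=17: [77, 63, 59, 78, 64, 60, 78, 65, 60]
t=18: [25, 43, 49, 24, 42, 48, 24, 42, 47]
t=19: [84, 102, 94, 84, 102, 94, 85, 102, 95]
t=20: [28, 51, 41, 28, 51, 41, 29, 52, 42]
t=21: [91, 91, 104, 91, 91, 104, 90, 91, 104]
t=22: [39, 40, 57, 39, 40, 57, 39, 39, 56]
t=23: [108, 109, 88, 108, 109, 88, 108, 109, 87]
t=24: [73, 74, 46, 73, 74, 46, 72, 74, 46]
t=25: [36, 34, 71, 36, 34, 71, 36, 34, 71]
t=26: [91, 89, 56, 91, 89, 56, 91, 89, 56]
t=27: [39, 36, 56, 39, 36, 56, 39, 36, 56]
t=28: [106, 102, 87, 106, 102, 87, 106, 102, 87]
t=29: [65, 59, 40, 65, 59, 40, 65, 59, 40]
t=30: [62, 70, 95, 62, 70, 95, 62, 70, 95]
t=31: [47, 37, 43, 47, 37, 43, 47, 37, 43]
t=32: [103, 108, 108, 103, 108, 108, 103, 108, 108]
t=33: [74, 81, 81, 74, 81, 81, 74, 81, 81]
t=34: [12, 5, 5, 12, 5, 5, 12, 5, 5]
t=35: [28, 18, 18, 28, 18, 18, 28, 18, 18]
t=36: [72, 59, 59, 72, 59, 59, 72, 59, 59]
t=37: [38, 55, 55, 38, 55, 55, 38, 55, 55]
t=38: [99, 82, 82, 99, 82, 82, 99, 82, 82]
t=39: [37, 15, 15, 37, 15, 15, 37, 15, 15]
t=40: [86, 57, 57, 86, 57, 57, 86, 57, 57]
t=41: [37, 59, 59, 37, 59, 59, 37, 59, 59]
t=42: [93, 72, 72, 93, 72, 72, 93, 72, 72]
t=43: [33, 26, 26, 33, 26, 26, 33, 26, 26]
t=44: [91, 81, 81, 91, 81, 81, 91, 81, 81]
t=45: [21, 8, 8, 21, 8, 8, 21, 8, 8]
t=46: [48, 31, 31, 48, 31, 31, 48, 31, 31]
t=47: [94, 93, 93, 94, 93, 93, 94, 93, 93]
t=48: [40, 39, 39, 40, 39, 39, 40, 39, 39]
t=49: [118, 117, 117, 118, 117, 117, 118, 117, 117]
t=50: [112, 111, 111, 112, 111, 111, 112, 111, 111]
t=51: [94, 93, 93, 94, 93, 93, 94, 93, 93]

Answer: 4
Key observation: The state at step 47, [94, 93, 93, 94, 93, 93, 94, 93, 93], reappears at step 51 — and no state repeats earlier — so the cycle the system enters has period 4.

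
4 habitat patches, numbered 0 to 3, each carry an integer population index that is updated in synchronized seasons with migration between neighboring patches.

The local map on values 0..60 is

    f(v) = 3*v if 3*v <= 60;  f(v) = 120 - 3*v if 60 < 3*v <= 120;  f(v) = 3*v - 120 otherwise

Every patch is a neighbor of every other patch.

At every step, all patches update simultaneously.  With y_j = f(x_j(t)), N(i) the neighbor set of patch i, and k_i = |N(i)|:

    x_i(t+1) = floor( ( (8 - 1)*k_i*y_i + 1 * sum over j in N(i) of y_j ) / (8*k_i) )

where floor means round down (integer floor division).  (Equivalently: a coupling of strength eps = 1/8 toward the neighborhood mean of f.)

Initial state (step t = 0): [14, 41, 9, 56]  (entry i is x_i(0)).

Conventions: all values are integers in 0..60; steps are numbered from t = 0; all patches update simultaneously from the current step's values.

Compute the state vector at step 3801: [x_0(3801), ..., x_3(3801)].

Answer: [6, 6, 6, 6]
Key observation: The state at step 18, [18, 18, 18, 18], reappears at step 22: the system is in a cycle of period 4 from step 18 on.  Therefore the state at step 3801 equals the state at step 18 + ((3801 - 18) mod 4) = 21, which is [6, 6, 6, 6].

Derivation:
t=0: [14, 41, 9, 56]
t=1: [40, 7, 27, 45]
t=2: [3, 20, 35, 15]
t=3: [12, 55, 17, 42]
t=4: [35, 43, 48, 10]
t=5: [15, 10, 23, 28]
t=6: [44, 31, 49, 36]
t=7: [13, 25, 25, 13]
t=8: [39, 44, 44, 39]
t=9: [3, 11, 11, 3]
t=10: [11, 31, 31, 11]
t=11: [32, 27, 27, 32]
t=12: [25, 37, 37, 25]
t=13: [42, 12, 12, 42]
t=14: [8, 33, 33, 8]
t=15: [23, 21, 21, 23]
t=16: [51, 56, 56, 51]
t=17: [34, 46, 46, 34]
t=18: [18, 18, 18, 18]
t=19: [54, 54, 54, 54]
t=20: [42, 42, 42, 42]
t=21: [6, 6, 6, 6]
t=22: [18, 18, 18, 18]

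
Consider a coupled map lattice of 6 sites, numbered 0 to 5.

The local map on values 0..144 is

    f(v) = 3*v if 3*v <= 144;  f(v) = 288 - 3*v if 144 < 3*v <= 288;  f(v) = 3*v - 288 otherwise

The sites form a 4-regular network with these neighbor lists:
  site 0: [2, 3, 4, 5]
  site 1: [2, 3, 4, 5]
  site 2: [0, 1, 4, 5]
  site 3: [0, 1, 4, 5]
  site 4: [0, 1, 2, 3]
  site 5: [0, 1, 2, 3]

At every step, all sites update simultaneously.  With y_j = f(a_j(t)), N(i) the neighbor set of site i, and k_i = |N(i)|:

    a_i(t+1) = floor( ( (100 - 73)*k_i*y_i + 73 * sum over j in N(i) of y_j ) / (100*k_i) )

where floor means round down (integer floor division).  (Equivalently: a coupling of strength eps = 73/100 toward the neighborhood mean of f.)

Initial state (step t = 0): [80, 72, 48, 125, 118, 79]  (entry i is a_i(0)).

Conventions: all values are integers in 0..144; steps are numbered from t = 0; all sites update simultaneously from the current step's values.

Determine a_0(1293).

Simulating step by step:
t=0: [80, 72, 48, 125, 118, 79]
t=1: [76, 82, 82, 66, 81, 77]
t=2: [58, 54, 48, 61, 54, 58]
t=3: [120, 123, 126, 115, 123, 120]
t=4: [74, 76, 80, 71, 76, 74]
t=5: [63, 61, 58, 66, 61, 63]
t=6: [101, 102, 105, 98, 102, 101]
t=7: [16, 16, 19, 13, 16, 16]
t=8: [48, 48, 50, 45, 48, 48]
t=9: [141, 141, 142, 141, 141, 141]
t=10: [135, 135, 135, 135, 135, 135]
t=11: [117, 117, 117, 117, 117, 117]
t=12: [63, 63, 63, 63, 63, 63]
t=13: [99, 99, 99, 99, 99, 99]
t=14: [9, 9, 9, 9, 9, 9]
t=15: [27, 27, 27, 27, 27, 27]
t=16: [81, 81, 81, 81, 81, 81]
t=17: [45, 45, 45, 45, 45, 45]
t=18: [135, 135, 135, 135, 135, 135]

Answer: a_0(1293) = 99
Key observation: The state at step 10, [135, 135, 135, 135, 135, 135], reappears at step 18: the system is in a cycle of period 8 from step 10 on.  Therefore the state at step 1293 equals the state at step 10 + ((1293 - 10) mod 8) = 13, which is [99, 99, 99, 99, 99, 99].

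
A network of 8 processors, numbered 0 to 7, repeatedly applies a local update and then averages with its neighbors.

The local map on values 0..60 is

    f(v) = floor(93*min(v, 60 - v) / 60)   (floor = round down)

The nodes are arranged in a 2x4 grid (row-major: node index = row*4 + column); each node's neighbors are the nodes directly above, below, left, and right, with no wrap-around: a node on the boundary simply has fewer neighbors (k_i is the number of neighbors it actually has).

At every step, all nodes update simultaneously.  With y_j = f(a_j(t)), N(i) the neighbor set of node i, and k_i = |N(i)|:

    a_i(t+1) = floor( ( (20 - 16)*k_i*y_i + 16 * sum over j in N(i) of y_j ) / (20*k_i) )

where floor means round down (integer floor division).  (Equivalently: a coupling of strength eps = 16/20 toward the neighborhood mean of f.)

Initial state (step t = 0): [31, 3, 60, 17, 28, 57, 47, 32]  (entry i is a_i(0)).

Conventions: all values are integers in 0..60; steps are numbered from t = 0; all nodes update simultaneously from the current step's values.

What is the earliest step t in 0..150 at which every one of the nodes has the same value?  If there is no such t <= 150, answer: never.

Simulating step by step:
t=0: [31, 3, 60, 17, 28, 57, 47, 32]  (not all equal)
t=1: [27, 13, 13, 22, 27, 18, 16, 27]  (not all equal)
t=2: [32, 27, 24, 31, 35, 28, 28, 31]  (not all equal)
t=3: [40, 41, 41, 41, 42, 41, 41, 43]  (not all equal)
t=4: [28, 29, 29, 27, 29, 28, 28, 28]  (not all equal)
t=5: [43, 43, 42, 43, 43, 43, 43, 42]  (not all equal)
t=6: [26, 26, 26, 26, 26, 26, 26, 26]  (all equal)

Answer: 6
Key observation: Synchronization is absorbing here: once all nodes are equal they stay equal, and step 6 is the first all-equal step.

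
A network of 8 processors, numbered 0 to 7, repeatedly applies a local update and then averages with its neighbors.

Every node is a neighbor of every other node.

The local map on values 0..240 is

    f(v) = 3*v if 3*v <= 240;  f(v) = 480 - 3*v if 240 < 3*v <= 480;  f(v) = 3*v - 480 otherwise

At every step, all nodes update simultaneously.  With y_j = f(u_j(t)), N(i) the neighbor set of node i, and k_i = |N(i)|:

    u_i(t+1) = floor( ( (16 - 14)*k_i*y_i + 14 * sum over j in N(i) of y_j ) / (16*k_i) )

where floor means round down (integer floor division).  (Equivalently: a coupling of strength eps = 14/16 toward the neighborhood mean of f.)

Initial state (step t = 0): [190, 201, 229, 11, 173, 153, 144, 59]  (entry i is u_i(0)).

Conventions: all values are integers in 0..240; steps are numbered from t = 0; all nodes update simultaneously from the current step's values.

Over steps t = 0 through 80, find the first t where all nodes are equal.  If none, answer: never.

Simulating step by step:
t=0: [190, 201, 229, 11, 173, 153, 144, 59]  (not all equal)
t=1: [92, 92, 92, 92, 92, 92, 92, 92]  (all equal)

Answer: 1
Key observation: Synchronization is absorbing here: once all nodes are equal they stay equal, and step 1 is the first all-equal step.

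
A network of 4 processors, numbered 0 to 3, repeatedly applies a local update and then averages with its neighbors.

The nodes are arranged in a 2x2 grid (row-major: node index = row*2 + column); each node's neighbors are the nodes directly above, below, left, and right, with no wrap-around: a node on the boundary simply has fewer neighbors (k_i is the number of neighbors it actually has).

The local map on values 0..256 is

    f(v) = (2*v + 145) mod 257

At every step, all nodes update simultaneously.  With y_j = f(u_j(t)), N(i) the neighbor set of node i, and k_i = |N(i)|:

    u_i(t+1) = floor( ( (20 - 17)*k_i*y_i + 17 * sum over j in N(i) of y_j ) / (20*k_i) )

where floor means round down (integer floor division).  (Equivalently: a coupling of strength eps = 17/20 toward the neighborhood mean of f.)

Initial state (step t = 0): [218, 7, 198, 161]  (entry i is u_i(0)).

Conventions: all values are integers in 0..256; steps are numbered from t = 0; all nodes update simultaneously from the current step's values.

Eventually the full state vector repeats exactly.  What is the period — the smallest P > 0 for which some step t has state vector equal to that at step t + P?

Simulating step by step:
t=0: [218, 7, 198, 161]
t=1: [89, 141, 121, 110]
t=2: [137, 99, 93, 143]
t=3: [92, 155, 153, 94]
t=4: [177, 92, 92, 178]
t=5: [97, 217, 217, 97]
t=6: [67, 79, 79, 67]
t=7: [42, 25, 25, 42]
t=8: [200, 223, 223, 200]
t=9: [70, 37, 37, 70]
t=10: [190, 56, 56, 190]
t=11: [1, 9, 9, 1]
t=12: [160, 149, 149, 160]
t=13: [189, 204, 204, 189]
t=14: [34, 13, 13, 34]
t=15: [177, 206, 206, 177]
t=16: [72, 212, 212, 72]
t=17: [51, 35, 35, 51]
t=18: [219, 242, 242, 219]
t=19: [108, 75, 75, 108]
t=20: [47, 94, 94, 47]
t=21: [100, 214, 214, 100]
t=22: [63, 83, 83, 63]
t=23: [48, 20, 20, 48]
t=24: [193, 232, 232, 193]
t=25: [83, 28, 28, 83]
t=26: [178, 76, 76, 178]
t=27: [70, 213, 213, 70]
t=28: [52, 32, 32, 52]
t=29: [215, 243, 243, 215]
t=30: [108, 69, 69, 108]
t=31: [37, 92, 92, 37]
t=32: [94, 196, 196, 94]
t=33: [30, 68, 68, 30]
t=34: [51, 177, 177, 51]
t=35: [242, 246, 246, 242]
t=36: [121, 116, 116, 121]
t=37: [121, 128, 128, 121]
t=38: [141, 132, 132, 141]
t=39: [154, 167, 167, 154]
t=40: [218, 199, 199, 218]
t=41: [34, 61, 61, 34]
t=42: [40, 182, 182, 40]
t=43: [247, 229, 229, 247]
t=44: [94, 119, 119, 94]
t=45: [118, 83, 83, 118]
t=46: [64, 113, 113, 64]
t=47: [99, 30, 30, 99]
t=48: [187, 103, 103, 187]
t=49: [80, 18, 18, 80]
t=50: [161, 67, 67, 161]
t=51: [50, 181, 181, 50]
t=52: [249, 245, 245, 249]
t=53: [122, 127, 127, 122]
t=54: [140, 133, 133, 140]
t=55: [156, 165, 165, 156]
t=56: [215, 202, 202, 215]
t=57: [38, 57, 57, 38]
t=58: [34, 188, 188, 34]
t=59: [37, 182, 182, 37]
t=60: [247, 223, 223, 247]
t=61: [84, 117, 117, 84]
t=62: [112, 65, 65, 112]
t=63: [32, 97, 97, 32]
t=64: [101, 189, 189, 101]
t=65: [21, 77, 77, 21]
t=66: [63, 165, 165, 63]
t=67: [187, 44, 44, 187]
t=68: [198, 39, 39, 198]
t=69: [193, 56, 56, 193]
t=70: [2, 14, 14, 2]
t=71: [169, 152, 152, 169]
t=72: [197, 220, 220, 197]
t=73: [64, 31, 31, 64]
t=74: [178, 44, 44, 178]
t=75: [234, 242, 242, 234]
t=76: [112, 101, 101, 112]
t=77: [93, 108, 108, 93]
t=78: [99, 78, 78, 99]
t=79: [50, 79, 79, 50]
t=80: [75, 215, 215, 75]
t=81: [57, 41, 41, 57]
t=82: [193, 35, 35, 193]
t=83: [185, 46, 46, 185]
t=84: [201, 36, 36, 201]
t=85: [189, 60, 60, 189]
t=86: [8, 8, 8, 8]
t=87: [161, 161, 161, 161]
t=88: [210, 210, 210, 210]
t=89: [51, 51, 51, 51]
t=90: [247, 247, 247, 247]
t=91: [125, 125, 125, 125]
t=92: [138, 138, 138, 138]
t=93: [164, 164, 164, 164]
t=94: [216, 216, 216, 216]
t=95: [63, 63, 63, 63]
t=96: [14, 14, 14, 14]
t=97: [173, 173, 173, 173]
t=98: [234, 234, 234, 234]
t=99: [99, 99, 99, 99]
t=100: [86, 86, 86, 86]
t=101: [60, 60, 60, 60]
t=102: [8, 8, 8, 8]

Answer: 16
Key observation: The state at step 86, [8, 8, 8, 8], reappears at step 102 — and no state repeats earlier — so the cycle the system enters has period 16.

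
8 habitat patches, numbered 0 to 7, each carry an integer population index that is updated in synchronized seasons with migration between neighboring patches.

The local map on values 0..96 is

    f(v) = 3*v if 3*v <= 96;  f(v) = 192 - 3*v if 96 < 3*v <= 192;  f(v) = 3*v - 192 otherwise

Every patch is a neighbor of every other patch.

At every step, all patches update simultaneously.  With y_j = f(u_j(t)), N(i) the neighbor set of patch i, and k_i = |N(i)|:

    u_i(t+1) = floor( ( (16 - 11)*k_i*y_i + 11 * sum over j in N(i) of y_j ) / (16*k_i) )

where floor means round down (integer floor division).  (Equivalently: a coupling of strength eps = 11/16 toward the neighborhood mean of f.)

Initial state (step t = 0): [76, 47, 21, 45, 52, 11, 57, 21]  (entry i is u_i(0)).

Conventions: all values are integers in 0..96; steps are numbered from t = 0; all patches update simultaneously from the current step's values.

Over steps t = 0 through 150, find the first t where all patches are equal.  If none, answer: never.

Simulating step by step:
t=0: [76, 47, 21, 45, 52, 11, 57, 21]  (not all equal)
t=1: [43, 46, 48, 47, 43, 42, 39, 48]  (not all equal)
t=2: [59, 57, 56, 56, 59, 60, 62, 56]  (not all equal)
t=3: [17, 18, 18, 18, 17, 16, 15, 18]  (not all equal)
t=4: [51, 51, 51, 51, 51, 50, 50, 51]  (not all equal)
t=5: [39, 39, 39, 39, 39, 40, 40, 39]  (not all equal)
t=6: [74, 74, 74, 74, 74, 73, 73, 74]  (not all equal)
t=7: [29, 29, 29, 29, 29, 28, 28, 29]  (not all equal)
t=8: [86, 86, 86, 86, 86, 85, 85, 86]  (not all equal)
t=9: [65, 65, 65, 65, 65, 64, 64, 65]  (not all equal)
t=10: [2, 2, 2, 2, 2, 1, 1, 2]  (not all equal)
t=11: [5, 5, 5, 5, 5, 4, 4, 5]  (not all equal)
t=12: [14, 14, 14, 14, 14, 13, 13, 14]  (not all equal)
t=13: [41, 41, 41, 41, 41, 40, 40, 41]  (not all equal)
t=14: [69, 69, 69, 69, 69, 70, 70, 69]  (not all equal)
t=15: [15, 15, 15, 15, 15, 16, 16, 15]  (not all equal)
t=16: [45, 45, 45, 45, 45, 46, 46, 45]  (not all equal)
t=17: [56, 56, 56, 56, 56, 55, 55, 56]  (not all equal)
t=18: [24, 24, 24, 24, 24, 25, 25, 24]  (not all equal)
t=19: [72, 72, 72, 72, 72, 73, 73, 72]  (not all equal)
t=20: [24, 24, 24, 24, 24, 25, 25, 24]  (not all equal)

Answer: never
Key observation: The state at step 18 reappears at step 20 — the system is in a cycle of period 2 from step 18 on.  No step 0..20 is synchronized, and the cycle repeats forever, so no step up to 150 (or ever) has all patches equal.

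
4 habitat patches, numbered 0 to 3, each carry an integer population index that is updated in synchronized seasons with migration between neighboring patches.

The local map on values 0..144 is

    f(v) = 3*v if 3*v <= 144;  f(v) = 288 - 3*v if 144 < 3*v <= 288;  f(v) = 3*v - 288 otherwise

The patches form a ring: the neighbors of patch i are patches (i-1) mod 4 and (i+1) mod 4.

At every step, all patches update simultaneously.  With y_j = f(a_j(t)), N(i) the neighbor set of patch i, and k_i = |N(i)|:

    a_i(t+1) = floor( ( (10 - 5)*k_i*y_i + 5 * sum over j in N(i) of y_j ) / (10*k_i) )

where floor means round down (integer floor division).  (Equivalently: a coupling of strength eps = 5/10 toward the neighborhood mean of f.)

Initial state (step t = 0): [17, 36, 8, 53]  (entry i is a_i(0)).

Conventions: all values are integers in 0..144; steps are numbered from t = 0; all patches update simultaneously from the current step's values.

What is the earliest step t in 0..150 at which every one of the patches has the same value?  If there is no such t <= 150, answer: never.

Simulating step by step:
t=0: [17, 36, 8, 53]  (not all equal)
t=1: [84, 72, 71, 83]  (not all equal)
t=2: [45, 63, 65, 47]  (not all equal)
t=3: [127, 106, 106, 127]  (not all equal)
t=4: [77, 45, 45, 77]  (not all equal)
t=5: [76, 115, 115, 76]  (not all equal)
t=6: [59, 57, 57, 59]  (not all equal)
t=7: [112, 115, 115, 112]  (not all equal)
t=8: [50, 54, 54, 50]  (not all equal)
t=9: [135, 129, 129, 135]  (not all equal)
t=10: [112, 103, 103, 112]  (not all equal)
t=11: [41, 27, 27, 41]  (not all equal)
t=12: [112, 91, 91, 112]  (not all equal)
t=13: [39, 23, 23, 39]  (not all equal)
t=14: [105, 81, 81, 105]  (not all equal)
t=15: [31, 40, 40, 31]  (not all equal)
t=16: [99, 113, 113, 99]  (not all equal)
t=17: [19, 40, 40, 19]  (not all equal)
t=18: [72, 104, 104, 72]  (not all equal)
t=19: [60, 36, 36, 60]  (not all equal)
t=20: [108, 108, 108, 108]  (all equal)

Answer: 20
Key observation: Synchronization is absorbing here: once all patches are equal they stay equal, and step 20 is the first all-equal step.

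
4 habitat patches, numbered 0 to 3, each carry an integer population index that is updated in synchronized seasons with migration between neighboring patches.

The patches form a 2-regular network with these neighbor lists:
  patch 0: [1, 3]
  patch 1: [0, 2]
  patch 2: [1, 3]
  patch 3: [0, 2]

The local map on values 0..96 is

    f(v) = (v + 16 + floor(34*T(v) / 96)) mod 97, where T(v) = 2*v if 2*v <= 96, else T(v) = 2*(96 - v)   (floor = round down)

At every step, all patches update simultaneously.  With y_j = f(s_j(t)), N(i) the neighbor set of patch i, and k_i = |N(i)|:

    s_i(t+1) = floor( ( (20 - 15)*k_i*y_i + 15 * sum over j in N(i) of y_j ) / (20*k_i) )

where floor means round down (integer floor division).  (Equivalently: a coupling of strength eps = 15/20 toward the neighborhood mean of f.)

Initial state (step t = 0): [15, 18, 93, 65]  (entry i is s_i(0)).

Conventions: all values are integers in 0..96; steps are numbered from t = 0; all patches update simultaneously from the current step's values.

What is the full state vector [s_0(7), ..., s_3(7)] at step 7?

Answer: [17, 17, 17, 17]

Derivation:
t=0: [15, 18, 93, 65]
t=1: [29, 32, 22, 21]
t=2: [61, 61, 58, 57]
t=3: [3, 3, 3, 3]
t=4: [21, 21, 21, 21]
t=5: [51, 51, 51, 51]
t=6: [1, 1, 1, 1]
t=7: [17, 17, 17, 17]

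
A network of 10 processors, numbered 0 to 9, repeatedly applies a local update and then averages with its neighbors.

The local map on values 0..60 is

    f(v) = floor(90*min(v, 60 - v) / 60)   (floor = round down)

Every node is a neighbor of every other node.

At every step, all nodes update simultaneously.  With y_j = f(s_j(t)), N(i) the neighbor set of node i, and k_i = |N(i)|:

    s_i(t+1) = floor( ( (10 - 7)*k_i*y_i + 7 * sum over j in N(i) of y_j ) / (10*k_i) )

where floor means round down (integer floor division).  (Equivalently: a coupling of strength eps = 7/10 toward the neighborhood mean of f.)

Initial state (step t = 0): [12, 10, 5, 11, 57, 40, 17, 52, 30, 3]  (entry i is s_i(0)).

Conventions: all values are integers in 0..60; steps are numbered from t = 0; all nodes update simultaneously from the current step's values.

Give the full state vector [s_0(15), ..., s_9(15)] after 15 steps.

Answer: [37, 37, 37, 37, 37, 37, 37, 37, 37, 37]

Derivation:
t=0: [12, 10, 5, 11, 57, 40, 17, 52, 30, 3]
t=1: [17, 17, 15, 17, 14, 20, 19, 16, 23, 14]
t=2: [25, 25, 24, 25, 24, 26, 26, 25, 27, 24]
t=3: [37, 37, 37, 37, 37, 37, 37, 37, 37, 37]
t=4: [34, 34, 34, 34, 34, 34, 34, 34, 34, 34]
t=5: [39, 39, 39, 39, 39, 39, 39, 39, 39, 39]
t=6: [31, 31, 31, 31, 31, 31, 31, 31, 31, 31]
t=7: [43, 43, 43, 43, 43, 43, 43, 43, 43, 43]
t=8: [25, 25, 25, 25, 25, 25, 25, 25, 25, 25]
t=9: [37, 37, 37, 37, 37, 37, 37, 37, 37, 37]
t=10: [34, 34, 34, 34, 34, 34, 34, 34, 34, 34]
t=11: [39, 39, 39, 39, 39, 39, 39, 39, 39, 39]
t=12: [31, 31, 31, 31, 31, 31, 31, 31, 31, 31]
t=13: [43, 43, 43, 43, 43, 43, 43, 43, 43, 43]
t=14: [25, 25, 25, 25, 25, 25, 25, 25, 25, 25]
t=15: [37, 37, 37, 37, 37, 37, 37, 37, 37, 37]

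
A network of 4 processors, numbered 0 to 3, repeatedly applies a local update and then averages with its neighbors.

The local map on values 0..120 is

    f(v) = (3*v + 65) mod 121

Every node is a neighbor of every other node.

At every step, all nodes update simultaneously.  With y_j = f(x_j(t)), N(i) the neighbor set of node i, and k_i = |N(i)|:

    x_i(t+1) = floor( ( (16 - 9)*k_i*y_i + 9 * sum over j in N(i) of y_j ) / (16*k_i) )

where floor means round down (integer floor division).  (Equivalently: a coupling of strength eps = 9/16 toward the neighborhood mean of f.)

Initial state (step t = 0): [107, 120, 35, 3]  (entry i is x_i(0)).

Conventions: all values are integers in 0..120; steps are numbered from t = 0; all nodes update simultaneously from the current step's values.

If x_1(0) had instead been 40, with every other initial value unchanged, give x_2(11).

Answer: x_2(11) = 49
Key observation: This trace re-runs the system from the modified initial state.

Derivation:
t=0: [107, 40, 35, 3]
t=1: [45, 55, 51, 57]
t=2: [94, 102, 99, 103]
t=3: [72, 47, 75, 48]
t=4: [58, 70, 60, 70]
t=5: [64, 43, 35, 43]
t=6: [43, 57, 51, 57]
t=7: [93, 103, 99, 103]
t=8: [71, 48, 75, 48]
t=9: [57, 70, 60, 70]
t=10: [63, 42, 35, 42]
t=11: [40, 55, 49, 55]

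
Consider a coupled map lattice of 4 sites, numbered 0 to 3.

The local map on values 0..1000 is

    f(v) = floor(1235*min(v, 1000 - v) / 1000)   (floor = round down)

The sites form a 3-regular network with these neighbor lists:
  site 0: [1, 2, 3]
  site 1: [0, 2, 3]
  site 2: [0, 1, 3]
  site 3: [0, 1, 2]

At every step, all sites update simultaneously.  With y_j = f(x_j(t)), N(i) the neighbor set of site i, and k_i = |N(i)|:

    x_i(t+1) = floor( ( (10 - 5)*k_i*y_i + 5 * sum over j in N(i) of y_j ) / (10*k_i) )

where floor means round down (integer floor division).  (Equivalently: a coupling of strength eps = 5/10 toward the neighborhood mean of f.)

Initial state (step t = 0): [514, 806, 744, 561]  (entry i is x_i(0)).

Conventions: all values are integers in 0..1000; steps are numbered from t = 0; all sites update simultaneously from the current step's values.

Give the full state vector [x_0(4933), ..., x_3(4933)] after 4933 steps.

Answer: [613, 613, 613, 613]
Key observation: The state at step 21, [613, 613, 613, 613], reappears at step 29: the system is in a cycle of period 8 from step 21 on.  Therefore the state at step 4933 equals the state at step 21 + ((4933 - 21) mod 8) = 21, which is [613, 613, 613, 613].

Derivation:
t=0: [514, 806, 744, 561]
t=1: [482, 362, 388, 463]
t=2: [547, 497, 508, 539]
t=3: [577, 595, 593, 581]
t=4: [514, 506, 507, 512]
t=5: [603, 606, 606, 604]
t=6: [488, 487, 487, 488]
t=7: [601, 601, 601, 601]
t=8: [492, 492, 492, 492]
t=9: [607, 607, 607, 607]
t=10: [485, 485, 485, 485]
t=11: [598, 598, 598, 598]
t=12: [496, 496, 496, 496]
t=13: [612, 612, 612, 612]
t=14: [479, 479, 479, 479]
t=15: [591, 591, 591, 591]
t=16: [505, 505, 505, 505]
t=17: [611, 611, 611, 611]
t=18: [480, 480, 480, 480]
t=19: [592, 592, 592, 592]
t=20: [503, 503, 503, 503]
t=21: [613, 613, 613, 613]
t=22: [477, 477, 477, 477]
t=23: [589, 589, 589, 589]
t=24: [507, 507, 507, 507]
t=25: [608, 608, 608, 608]
t=26: [484, 484, 484, 484]
t=27: [597, 597, 597, 597]
t=28: [497, 497, 497, 497]
t=29: [613, 613, 613, 613]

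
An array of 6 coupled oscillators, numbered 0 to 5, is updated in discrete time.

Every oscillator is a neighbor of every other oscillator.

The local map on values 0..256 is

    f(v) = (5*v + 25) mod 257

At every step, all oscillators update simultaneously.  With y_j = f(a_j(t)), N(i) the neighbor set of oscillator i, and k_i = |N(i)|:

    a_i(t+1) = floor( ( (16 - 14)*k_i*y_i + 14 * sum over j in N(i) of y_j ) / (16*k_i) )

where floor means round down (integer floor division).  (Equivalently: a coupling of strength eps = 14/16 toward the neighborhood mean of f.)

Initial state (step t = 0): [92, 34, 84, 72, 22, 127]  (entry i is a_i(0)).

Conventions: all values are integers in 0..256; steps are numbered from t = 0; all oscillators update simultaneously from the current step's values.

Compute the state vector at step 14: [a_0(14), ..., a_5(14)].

Answer: [161, 161, 161, 161, 161, 161]

Derivation:
t=0: [92, 34, 84, 72, 22, 127]
t=1: [167, 168, 169, 172, 171, 171]
t=2: [103, 102, 102, 101, 102, 102]
t=3: [20, 21, 21, 21, 21, 21]
t=4: [129, 129, 129, 129, 129, 129]
t=5: [156, 156, 156, 156, 156, 156]
t=6: [34, 34, 34, 34, 34, 34]
t=7: [195, 195, 195, 195, 195, 195]
t=8: [229, 229, 229, 229, 229, 229]
t=9: [142, 142, 142, 142, 142, 142]
t=10: [221, 221, 221, 221, 221, 221]
t=11: [102, 102, 102, 102, 102, 102]
t=12: [21, 21, 21, 21, 21, 21]
t=13: [130, 130, 130, 130, 130, 130]
t=14: [161, 161, 161, 161, 161, 161]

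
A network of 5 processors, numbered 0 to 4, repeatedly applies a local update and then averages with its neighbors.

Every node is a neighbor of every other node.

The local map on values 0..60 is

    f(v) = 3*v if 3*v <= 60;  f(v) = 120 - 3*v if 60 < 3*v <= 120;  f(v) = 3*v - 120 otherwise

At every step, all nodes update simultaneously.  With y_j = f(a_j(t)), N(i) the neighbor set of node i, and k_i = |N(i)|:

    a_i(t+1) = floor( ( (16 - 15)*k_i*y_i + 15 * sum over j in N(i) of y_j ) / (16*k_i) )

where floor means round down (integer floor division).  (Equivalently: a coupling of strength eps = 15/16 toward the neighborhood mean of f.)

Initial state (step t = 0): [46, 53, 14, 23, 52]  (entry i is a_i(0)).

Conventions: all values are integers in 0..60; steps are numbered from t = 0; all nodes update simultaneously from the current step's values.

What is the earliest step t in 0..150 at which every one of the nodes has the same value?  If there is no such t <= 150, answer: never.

Answer: never
Key observation: The state at step 5 reappears at step 12 — the system is in a cycle of period 7 from step 5 on.  No step 0..12 is synchronized, and the cycle repeats forever, so no step up to 150 (or ever) has all nodes equal.

Derivation:
t=0: [46, 53, 14, 23, 52]  (not all equal)
t=1: [40, 36, 36, 34, 37]  (not all equal)
t=2: [11, 9, 9, 8, 10]  (not all equal)
t=3: [27, 28, 28, 28, 27]  (not all equal)
t=4: [36, 37, 37, 37, 36]  (not all equal)
t=5: [9, 10, 10, 10, 9]  (not all equal)
t=6: [29, 28, 28, 28, 29]  (not all equal)
t=7: [35, 34, 34, 34, 35]  (not all equal)
t=8: [17, 16, 16, 16, 17]  (not all equal)
t=9: [48, 49, 49, 49, 48]  (not all equal)
t=10: [26, 25, 25, 25, 26]  (not all equal)
t=11: [44, 43, 43, 43, 44]  (not all equal)
t=12: [9, 10, 10, 10, 9]  (not all equal)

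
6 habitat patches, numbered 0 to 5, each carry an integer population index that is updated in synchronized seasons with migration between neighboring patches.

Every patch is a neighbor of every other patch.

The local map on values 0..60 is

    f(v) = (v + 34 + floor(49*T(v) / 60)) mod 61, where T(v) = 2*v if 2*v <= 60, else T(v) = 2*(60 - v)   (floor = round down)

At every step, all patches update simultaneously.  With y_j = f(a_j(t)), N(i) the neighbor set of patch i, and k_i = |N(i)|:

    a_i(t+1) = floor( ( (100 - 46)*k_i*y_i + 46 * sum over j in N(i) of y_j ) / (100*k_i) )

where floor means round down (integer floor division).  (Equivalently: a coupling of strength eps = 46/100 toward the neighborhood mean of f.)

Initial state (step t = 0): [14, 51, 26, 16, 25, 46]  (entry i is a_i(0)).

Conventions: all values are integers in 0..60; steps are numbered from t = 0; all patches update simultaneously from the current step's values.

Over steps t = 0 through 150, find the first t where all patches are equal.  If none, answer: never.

Answer: 5
Key observation: Synchronization is absorbing here: once all patches are equal they stay equal, and step 5 is the first all-equal step.

Derivation:
t=0: [14, 51, 26, 16, 25, 46]  (not all equal)
t=1: [20, 33, 35, 23, 33, 35]  (not all equal)
t=2: [34, 45, 44, 38, 45, 44]  (not all equal)
t=3: [46, 43, 43, 44, 43, 43]  (not all equal)
t=4: [41, 42, 42, 42, 42, 42]  (not all equal)
t=5: [44, 44, 44, 44, 44, 44]  (all equal)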